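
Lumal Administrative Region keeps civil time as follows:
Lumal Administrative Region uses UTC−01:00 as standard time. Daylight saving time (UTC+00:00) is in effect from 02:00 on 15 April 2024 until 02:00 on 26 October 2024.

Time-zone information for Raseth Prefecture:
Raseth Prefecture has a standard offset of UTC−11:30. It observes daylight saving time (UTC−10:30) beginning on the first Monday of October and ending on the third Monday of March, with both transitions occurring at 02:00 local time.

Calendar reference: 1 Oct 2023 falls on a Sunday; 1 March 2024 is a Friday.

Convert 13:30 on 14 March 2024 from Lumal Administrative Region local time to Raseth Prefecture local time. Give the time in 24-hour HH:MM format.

04:00

14 March 2024 is outside the daylight-saving period (15 April – 26 October), so Lumal Administrative Region is on standard time, UTC−01:00.
13:30 Lumal Administrative Region + 1h = 14:30 UTC.
1 October 2023 is a Sunday, so the first Monday is October 2.
1 March 2024 is a Friday, so the first Monday is March 4 and the third is March 18.
At the standard offset (UTC−11:30), 14:30 UTC − 11h30m = 03:00 Raseth Prefecture standard time.
Daylight saving runs 2 October 2023 – 18 March 2024; the standard-time date in Raseth Prefecture, 14 March 2024, is inside that window, so Raseth Prefecture is at UTC−10:30.
14:30 UTC − 10h30m = 04:00 Raseth Prefecture.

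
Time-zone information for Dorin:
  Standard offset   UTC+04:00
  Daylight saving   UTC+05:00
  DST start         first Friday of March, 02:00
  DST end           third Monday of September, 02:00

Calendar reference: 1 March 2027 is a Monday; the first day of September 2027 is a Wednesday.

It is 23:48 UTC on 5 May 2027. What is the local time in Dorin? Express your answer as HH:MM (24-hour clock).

04:48

1 March 2027 is a Monday, so the first Friday is March 5.
1 September 2027 is a Wednesday, so the first Monday is September 6 and the third is September 20.
At the standard offset (UTC+04:00), 23:48 UTC + 4h = 03:48 Dorin standard time (rolling into the next day, 6 May 2027).
The standard-time date in Dorin, 6 May 2027, falls between 5 March and 20 September, so daylight saving is in effect and Dorin is at UTC+05:00.
23:48 UTC + 5h = 04:48 local (rolling into the next day, 6 May 2027).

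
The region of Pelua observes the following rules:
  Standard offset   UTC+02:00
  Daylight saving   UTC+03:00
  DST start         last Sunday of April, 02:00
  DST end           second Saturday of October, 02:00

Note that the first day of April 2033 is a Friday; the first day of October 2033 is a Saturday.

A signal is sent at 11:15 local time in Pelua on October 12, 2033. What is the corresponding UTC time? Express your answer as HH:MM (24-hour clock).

1 April 2033 is a Friday, so Sundays fall on 3, 10, 17, 24; the last is April 24.
1 October 2033 is a Saturday, so the first Saturday is October 1 and the second is October 8.
Daylight saving runs 24 April – 8 October; October 12, 2033 is outside that window, so Pelua is on standard time at UTC+02:00.
11:15 local − 2h = 09:15 UTC.

09:15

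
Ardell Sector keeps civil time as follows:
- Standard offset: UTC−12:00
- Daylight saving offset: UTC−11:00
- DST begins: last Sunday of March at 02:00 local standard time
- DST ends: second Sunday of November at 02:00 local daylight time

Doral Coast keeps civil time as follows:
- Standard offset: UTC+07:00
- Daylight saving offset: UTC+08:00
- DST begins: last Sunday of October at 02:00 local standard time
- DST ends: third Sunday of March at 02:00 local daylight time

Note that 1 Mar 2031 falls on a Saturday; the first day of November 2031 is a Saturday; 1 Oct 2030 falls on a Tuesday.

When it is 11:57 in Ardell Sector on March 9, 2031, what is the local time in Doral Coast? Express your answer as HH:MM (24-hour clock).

07:57

1 March 2031 is a Saturday, so Sundays fall on 2, 9, 16, 23, 30; the last is March 30.
1 November 2031 is a Saturday, so the first Sunday is November 2 and the second is November 9.
March 9, 2031 does not fall between 30 March and 9 November, so daylight saving is not in effect and Ardell Sector is at UTC−12:00.
11:57 Ardell Sector + 12h = 23:57 UTC.
1 October 2030 is a Tuesday, so Sundays fall on 6, 13, 20, 27; the last is October 27.
1 March 2031 is a Saturday, so the first Sunday is March 2 and the third is March 16.
At the standard offset (UTC+07:00), 23:57 UTC + 7h = 06:57 Doral Coast standard time (rolling into the next day, 10 March 2031).
The standard-time date in Doral Coast, March 10, 2031, falls between 27 October 2030 and 16 March 2031, so daylight saving is in effect and Doral Coast is at UTC+08:00.
23:57 UTC + 8h = 07:57 Doral Coast (rolling into the next day, 10 March 2031).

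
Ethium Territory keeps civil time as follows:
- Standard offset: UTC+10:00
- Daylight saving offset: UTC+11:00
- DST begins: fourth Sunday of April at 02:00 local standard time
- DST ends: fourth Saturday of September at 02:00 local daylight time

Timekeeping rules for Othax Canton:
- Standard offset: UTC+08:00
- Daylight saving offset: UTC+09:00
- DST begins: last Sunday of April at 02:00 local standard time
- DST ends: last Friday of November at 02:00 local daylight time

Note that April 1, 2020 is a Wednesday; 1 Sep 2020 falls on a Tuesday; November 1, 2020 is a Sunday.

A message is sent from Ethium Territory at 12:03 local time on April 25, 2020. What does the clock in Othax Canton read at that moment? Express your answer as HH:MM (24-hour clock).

1 April 2020 is a Wednesday, so the first Sunday is April 5 and the fourth is April 26.
1 September 2020 is a Tuesday, so the first Saturday is September 5 and the fourth is September 26.
April 25, 2020 does not fall between 26 April and 26 September, so daylight saving is not in effect and Ethium Territory is at UTC+10:00.
12:03 Ethium Territory − 10h = 02:03 UTC.
1 April 2020 is a Wednesday, so Sundays fall on 5, 12, 19, 26; the last is April 26.
1 November 2020 is a Sunday, so Fridays fall on 6, 13, 20, 27; the last is November 27.
At the standard offset (UTC+08:00), 02:03 UTC + 8h = 10:03 Othax Canton standard time.
The standard-time date in Othax Canton, April 25, 2020, does not fall between 26 April and 27 November, so daylight saving is not in effect and Othax Canton is at UTC+08:00.
02:03 UTC + 8h = 10:03 Othax Canton.

10:03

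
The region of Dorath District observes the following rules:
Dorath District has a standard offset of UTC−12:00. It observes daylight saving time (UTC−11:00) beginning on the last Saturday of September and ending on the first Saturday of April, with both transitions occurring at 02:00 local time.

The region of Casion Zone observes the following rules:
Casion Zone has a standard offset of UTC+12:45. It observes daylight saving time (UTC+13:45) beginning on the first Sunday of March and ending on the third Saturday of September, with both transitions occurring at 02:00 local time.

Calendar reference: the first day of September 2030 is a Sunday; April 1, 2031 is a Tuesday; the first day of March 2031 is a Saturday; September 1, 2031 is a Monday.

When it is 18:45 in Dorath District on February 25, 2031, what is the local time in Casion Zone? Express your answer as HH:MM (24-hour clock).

18:30

1 September 2030 is a Sunday, so Saturdays fall on 7, 14, 21, 28; the last is September 28.
1 April 2031 is a Tuesday, so the first Saturday is April 5.
Daylight saving runs 28 September 2030 – 5 April 2031; February 25, 2031 is inside that window, so Dorath District is at UTC−11:00.
18:45 Dorath District + 11h = 05:45 UTC (rolling into the next day, 26 February 2031).
1 March 2031 is a Saturday, so the first Sunday is March 2.
1 September 2031 is a Monday, so the first Saturday is September 6 and the third is September 20.
At the standard offset (UTC+12:45), 05:45 UTC + 12h45m = 18:30 Casion Zone standard time.
Daylight saving runs 2 March – 20 September; the standard-time date in Casion Zone, February 26, 2031, is outside that window, so Casion Zone is on standard time at UTC+12:45.
05:45 UTC + 12h45m = 18:30 Casion Zone.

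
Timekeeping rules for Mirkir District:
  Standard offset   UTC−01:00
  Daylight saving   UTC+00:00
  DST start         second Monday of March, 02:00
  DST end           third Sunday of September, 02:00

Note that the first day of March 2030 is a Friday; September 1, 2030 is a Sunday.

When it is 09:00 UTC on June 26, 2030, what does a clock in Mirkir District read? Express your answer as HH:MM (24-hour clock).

1 March 2030 is a Friday, so the first Monday is March 4 and the second is March 11.
1 September 2030 is a Sunday, so the first Sunday is September 1 and the third is September 15.
At the standard offset (UTC−01:00), 09:00 UTC − 1h = 08:00 Mirkir District standard time.
The standard-time date in Mirkir District, June 26, 2030, lies within the daylight-saving period (11 March – 15 September), so Mirkir District is on daylight time, UTC+00:00.
09:00 UTC + 0h = 09:00 local.

09:00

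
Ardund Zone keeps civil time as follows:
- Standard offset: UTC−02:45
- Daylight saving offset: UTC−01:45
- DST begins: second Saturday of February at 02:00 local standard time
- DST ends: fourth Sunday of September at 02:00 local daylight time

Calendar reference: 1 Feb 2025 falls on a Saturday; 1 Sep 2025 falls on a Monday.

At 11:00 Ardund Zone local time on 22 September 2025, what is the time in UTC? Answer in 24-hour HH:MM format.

1 February 2025 is a Saturday, so the first Saturday is February 1 and the second is February 8.
1 September 2025 is a Monday, so the first Sunday is September 7 and the fourth is September 28.
22 September 2025 lies within the daylight-saving period (8 February – 28 September), so Ardund Zone is on daylight time, UTC−01:45.
11:00 local + 1h45m = 12:45 UTC.

12:45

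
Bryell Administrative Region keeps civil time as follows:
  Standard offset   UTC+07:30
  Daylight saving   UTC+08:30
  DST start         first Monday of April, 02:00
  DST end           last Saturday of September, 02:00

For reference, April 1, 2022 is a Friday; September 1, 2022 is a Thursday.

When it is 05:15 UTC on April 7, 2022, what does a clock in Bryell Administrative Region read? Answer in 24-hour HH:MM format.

13:45

1 April 2022 is a Friday, so the first Monday is April 4.
1 September 2022 is a Thursday, so Saturdays fall on 3, 10, 17, 24; the last is September 24.
At the standard offset (UTC+07:30), 05:15 UTC + 7h30m = 12:45 Bryell Administrative Region standard time.
The standard-time date in Bryell Administrative Region, April 7, 2022, falls between 4 April and 24 September, so daylight saving is in effect and Bryell Administrative Region is at UTC+08:30.
05:15 UTC + 8h30m = 13:45 local.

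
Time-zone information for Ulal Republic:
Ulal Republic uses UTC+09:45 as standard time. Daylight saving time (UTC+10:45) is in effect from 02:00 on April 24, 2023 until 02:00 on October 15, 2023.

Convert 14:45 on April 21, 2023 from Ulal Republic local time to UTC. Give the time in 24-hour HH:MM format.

05:00

April 21, 2023 does not fall between 24 April and 15 October, so daylight saving is not in effect and Ulal Republic is at UTC+09:45.
14:45 local − 9h45m = 05:00 UTC.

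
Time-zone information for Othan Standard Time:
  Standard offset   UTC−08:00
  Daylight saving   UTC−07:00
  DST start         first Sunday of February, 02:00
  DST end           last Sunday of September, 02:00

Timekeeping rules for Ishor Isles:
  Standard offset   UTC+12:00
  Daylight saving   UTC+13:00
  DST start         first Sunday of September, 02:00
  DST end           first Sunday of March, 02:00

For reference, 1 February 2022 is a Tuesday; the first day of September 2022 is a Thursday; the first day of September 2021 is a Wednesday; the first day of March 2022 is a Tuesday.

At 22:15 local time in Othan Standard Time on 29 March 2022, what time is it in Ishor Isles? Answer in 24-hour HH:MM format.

17:15

1 February 2022 is a Tuesday, so the first Sunday is February 6.
1 September 2022 is a Thursday, so Sundays fall on 4, 11, 18, 25; the last is September 25.
29 March 2022 lies within the daylight-saving period (6 February – 25 September), so Othan Standard Time is on daylight time, UTC−07:00.
22:15 Othan Standard Time + 7h = 05:15 UTC (rolling into the next day, 30 March 2022).
1 September 2021 is a Wednesday, so the first Sunday is September 5.
1 March 2022 is a Tuesday, so the first Sunday is March 6.
At the standard offset (UTC+12:00), 05:15 UTC + 12h = 17:15 Ishor Isles standard time.
The standard-time date in Ishor Isles, 30 March 2022, does not fall between 5 September 2021 and 6 March 2022, so daylight saving is not in effect and Ishor Isles is at UTC+12:00.
05:15 UTC + 12h = 17:15 Ishor Isles.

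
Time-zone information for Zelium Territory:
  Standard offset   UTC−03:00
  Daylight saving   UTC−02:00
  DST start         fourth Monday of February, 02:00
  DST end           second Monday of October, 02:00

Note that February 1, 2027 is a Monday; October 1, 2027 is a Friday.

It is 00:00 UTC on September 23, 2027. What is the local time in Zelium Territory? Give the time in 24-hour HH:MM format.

1 February 2027 is a Monday, so the first Monday is February 1 and the fourth is February 22.
1 October 2027 is a Friday, so the first Monday is October 4 and the second is October 11.
At the standard offset (UTC−03:00), 00:00 UTC − 3h = 21:00 Zelium Territory standard time (rolling into the previous day, 22 September 2027).
The standard-time date in Zelium Territory, September 22, 2027, lies within the daylight-saving period (22 February – 11 October), so Zelium Territory is on daylight time, UTC−02:00.
00:00 UTC − 2h = 22:00 local (rolling into the previous day, 22 September 2027).

22:00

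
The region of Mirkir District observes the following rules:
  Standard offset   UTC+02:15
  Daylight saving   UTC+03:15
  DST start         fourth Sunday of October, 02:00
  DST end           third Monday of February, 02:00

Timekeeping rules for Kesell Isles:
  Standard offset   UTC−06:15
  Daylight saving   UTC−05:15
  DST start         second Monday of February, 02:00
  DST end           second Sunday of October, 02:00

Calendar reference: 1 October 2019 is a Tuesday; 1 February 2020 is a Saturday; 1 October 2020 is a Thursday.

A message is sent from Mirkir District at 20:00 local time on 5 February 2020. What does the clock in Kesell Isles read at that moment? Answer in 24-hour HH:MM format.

10:30

1 October 2019 is a Tuesday, so the first Sunday is October 6 and the fourth is October 27.
1 February 2020 is a Saturday, so the first Monday is February 3 and the third is February 17.
5 February 2020 lies within the daylight-saving period (27 October 2019 – 17 February 2020), so Mirkir District is on daylight time, UTC+03:15.
20:00 Mirkir District − 3h15m = 16:45 UTC.
1 February 2020 is a Saturday, so the first Monday is February 3 and the second is February 10.
1 October 2020 is a Thursday, so the first Sunday is October 4 and the second is October 11.
At the standard offset (UTC−06:15), 16:45 UTC − 6h15m = 10:30 Kesell Isles standard time.
The standard-time date in Kesell Isles, 5 February 2020, is outside the daylight-saving period (10 February – 11 October), so Kesell Isles is on standard time, UTC−06:15.
16:45 UTC − 6h15m = 10:30 Kesell Isles.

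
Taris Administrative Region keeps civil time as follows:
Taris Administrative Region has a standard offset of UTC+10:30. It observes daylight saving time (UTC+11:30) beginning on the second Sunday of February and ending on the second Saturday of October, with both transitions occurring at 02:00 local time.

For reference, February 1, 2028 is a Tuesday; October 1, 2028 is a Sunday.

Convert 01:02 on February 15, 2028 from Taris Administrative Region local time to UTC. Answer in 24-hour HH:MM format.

1 February 2028 is a Tuesday, so the first Sunday is February 6 and the second is February 13.
1 October 2028 is a Sunday, so the first Saturday is October 7 and the second is October 14.
February 15, 2028 lies within the daylight-saving period (13 February – 14 October), so Taris Administrative Region is on daylight time, UTC+11:30.
01:02 local − 11h30m = 13:32 UTC (rolling into the previous day, 14 February 2028).

13:32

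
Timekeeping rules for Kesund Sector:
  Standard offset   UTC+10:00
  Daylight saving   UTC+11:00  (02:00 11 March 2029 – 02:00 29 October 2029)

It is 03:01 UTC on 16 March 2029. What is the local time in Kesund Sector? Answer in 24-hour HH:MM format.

14:01

At the standard offset (UTC+10:00), 03:01 UTC + 10h = 13:01 Kesund Sector standard time.
Daylight saving runs 11 March – 29 October; the standard-time date in Kesund Sector, 16 March 2029, is inside that window, so Kesund Sector is at UTC+11:00.
03:01 UTC + 11h = 14:01 local.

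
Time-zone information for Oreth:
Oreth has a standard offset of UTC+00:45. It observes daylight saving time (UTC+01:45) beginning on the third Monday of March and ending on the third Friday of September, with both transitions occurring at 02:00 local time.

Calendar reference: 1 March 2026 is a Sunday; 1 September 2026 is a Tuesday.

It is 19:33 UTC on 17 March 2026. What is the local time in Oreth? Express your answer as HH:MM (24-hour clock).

1 March 2026 is a Sunday, so the first Monday is March 2 and the third is March 16.
1 September 2026 is a Tuesday, so the first Friday is September 4 and the third is September 18.
At the standard offset (UTC+00:45), 19:33 UTC + 0h45m = 20:18 Oreth standard time.
The standard-time date in Oreth, 17 March 2026, falls between 16 March and 18 September, so daylight saving is in effect and Oreth is at UTC+01:45.
19:33 UTC + 1h45m = 21:18 local.

21:18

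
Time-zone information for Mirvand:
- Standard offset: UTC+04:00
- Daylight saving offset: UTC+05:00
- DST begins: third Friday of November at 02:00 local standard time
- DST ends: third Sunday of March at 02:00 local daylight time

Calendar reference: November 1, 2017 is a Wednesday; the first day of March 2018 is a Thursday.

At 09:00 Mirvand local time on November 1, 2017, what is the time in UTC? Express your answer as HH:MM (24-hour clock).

1 November 2017 is a Wednesday, so the first Friday is November 3 and the third is November 17.
1 March 2018 is a Thursday, so the first Sunday is March 4 and the third is March 18.
November 1, 2017 is outside the daylight-saving period (17 November 2017 – 18 March 2018), so Mirvand is on standard time, UTC+04:00.
09:00 local − 4h = 05:00 UTC.

05:00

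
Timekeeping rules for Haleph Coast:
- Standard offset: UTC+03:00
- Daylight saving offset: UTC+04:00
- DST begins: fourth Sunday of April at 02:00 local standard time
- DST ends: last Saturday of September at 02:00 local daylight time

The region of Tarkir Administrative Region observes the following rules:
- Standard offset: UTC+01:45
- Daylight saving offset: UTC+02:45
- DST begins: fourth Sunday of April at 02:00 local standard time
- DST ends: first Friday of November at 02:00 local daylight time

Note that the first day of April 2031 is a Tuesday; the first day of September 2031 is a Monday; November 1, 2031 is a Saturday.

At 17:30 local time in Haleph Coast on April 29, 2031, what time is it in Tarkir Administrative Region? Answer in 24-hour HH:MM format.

16:15

1 April 2031 is a Tuesday, so the first Sunday is April 6 and the fourth is April 27.
1 September 2031 is a Monday, so Saturdays fall on 6, 13, 20, 27; the last is September 27.
April 29, 2031 lies within the daylight-saving period (27 April – 27 September), so Haleph Coast is on daylight time, UTC+04:00.
17:30 Haleph Coast − 4h = 13:30 UTC.
1 April 2031 is a Tuesday, so the first Sunday is April 6 and the fourth is April 27.
1 November 2031 is a Saturday, so the first Friday is November 7.
At the standard offset (UTC+01:45), 13:30 UTC + 1h45m = 15:15 Tarkir Administrative Region standard time.
Daylight saving runs 27 April – 7 November; the standard-time date in Tarkir Administrative Region, April 29, 2031, is inside that window, so Tarkir Administrative Region is at UTC+02:45.
13:30 UTC + 2h45m = 16:15 Tarkir Administrative Region.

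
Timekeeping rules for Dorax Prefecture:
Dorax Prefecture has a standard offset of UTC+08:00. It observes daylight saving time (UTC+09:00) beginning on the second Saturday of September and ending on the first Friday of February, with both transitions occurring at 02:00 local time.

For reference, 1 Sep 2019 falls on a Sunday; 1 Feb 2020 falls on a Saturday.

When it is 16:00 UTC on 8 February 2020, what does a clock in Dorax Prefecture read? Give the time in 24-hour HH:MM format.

1 September 2019 is a Sunday, so the first Saturday is September 7 and the second is September 14.
1 February 2020 is a Saturday, so the first Friday is February 7.
At the standard offset (UTC+08:00), 16:00 UTC + 8h = 00:00 Dorax Prefecture standard time (rolling into the next day, 9 February 2020).
Daylight saving runs 14 September 2019 – 7 February 2020; the standard-time date in Dorax Prefecture, 9 February 2020, is outside that window, so Dorax Prefecture is on standard time at UTC+08:00.
16:00 UTC + 8h = 00:00 local (rolling into the next day, 9 February 2020).

00:00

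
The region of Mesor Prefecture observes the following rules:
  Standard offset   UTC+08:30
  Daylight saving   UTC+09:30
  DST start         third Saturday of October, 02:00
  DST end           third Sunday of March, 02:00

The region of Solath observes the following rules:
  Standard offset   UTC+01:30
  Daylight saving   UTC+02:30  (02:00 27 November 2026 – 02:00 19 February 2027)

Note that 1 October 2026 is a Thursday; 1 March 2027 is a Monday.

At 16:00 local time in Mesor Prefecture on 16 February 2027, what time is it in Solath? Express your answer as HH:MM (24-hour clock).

1 October 2026 is a Thursday, so the first Saturday is October 3 and the third is October 17.
1 March 2027 is a Monday, so the first Sunday is March 7 and the third is March 21.
16 February 2027 lies within the daylight-saving period (17 October 2026 – 21 March 2027), so Mesor Prefecture is on daylight time, UTC+09:30.
16:00 Mesor Prefecture − 9h30m = 06:30 UTC.
At the standard offset (UTC+01:30), 06:30 UTC + 1h30m = 08:00 Solath standard time.
The standard-time date in Solath, 16 February 2027, falls between 27 November 2026 and 19 February 2027, so daylight saving is in effect and Solath is at UTC+02:30.
06:30 UTC + 2h30m = 09:00 Solath.

09:00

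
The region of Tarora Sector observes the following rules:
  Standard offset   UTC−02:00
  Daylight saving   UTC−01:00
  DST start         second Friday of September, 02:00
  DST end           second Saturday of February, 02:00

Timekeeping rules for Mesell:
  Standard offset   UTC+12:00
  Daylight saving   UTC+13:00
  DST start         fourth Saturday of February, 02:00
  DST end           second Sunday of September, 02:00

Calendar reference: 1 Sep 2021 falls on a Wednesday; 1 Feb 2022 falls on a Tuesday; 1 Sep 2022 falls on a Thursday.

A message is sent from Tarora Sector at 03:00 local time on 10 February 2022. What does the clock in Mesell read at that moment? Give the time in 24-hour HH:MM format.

16:00

1 September 2021 is a Wednesday, so the first Friday is September 3 and the second is September 10.
1 February 2022 is a Tuesday, so the first Saturday is February 5 and the second is February 12.
10 February 2022 falls between 10 September 2021 and 12 February 2022, so daylight saving is in effect and Tarora Sector is at UTC−01:00.
03:00 Tarora Sector + 1h = 04:00 UTC.
1 February 2022 is a Tuesday, so the first Saturday is February 5 and the fourth is February 26.
1 September 2022 is a Thursday, so the first Sunday is September 4 and the second is September 11.
At the standard offset (UTC+12:00), 04:00 UTC + 12h = 16:00 Mesell standard time.
The standard-time date in Mesell, 10 February 2022, is outside the daylight-saving period (26 February – 11 September), so Mesell is on standard time, UTC+12:00.
04:00 UTC + 12h = 16:00 Mesell.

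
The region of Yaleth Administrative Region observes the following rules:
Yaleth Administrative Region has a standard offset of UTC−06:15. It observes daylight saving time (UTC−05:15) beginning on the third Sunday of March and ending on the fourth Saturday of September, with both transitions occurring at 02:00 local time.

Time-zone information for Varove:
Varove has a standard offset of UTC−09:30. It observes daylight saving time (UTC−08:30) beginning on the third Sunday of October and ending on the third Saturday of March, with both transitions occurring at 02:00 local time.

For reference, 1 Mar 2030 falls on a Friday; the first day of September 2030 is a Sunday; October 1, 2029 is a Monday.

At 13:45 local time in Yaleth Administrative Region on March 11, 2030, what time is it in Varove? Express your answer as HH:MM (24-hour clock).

1 March 2030 is a Friday, so the first Sunday is March 3 and the third is March 17.
1 September 2030 is a Sunday, so the first Saturday is September 7 and the fourth is September 28.
March 11, 2030 is outside the daylight-saving period (17 March – 28 September), so Yaleth Administrative Region is on standard time, UTC−06:15.
13:45 Yaleth Administrative Region + 6h15m = 20:00 UTC.
1 October 2029 is a Monday, so the first Sunday is October 7 and the third is October 21.
1 March 2030 is a Friday, so the first Saturday is March 2 and the third is March 16.
At the standard offset (UTC−09:30), 20:00 UTC − 9h30m = 10:30 Varove standard time.
The standard-time date in Varove, March 11, 2030, falls between 21 October 2029 and 16 March 2030, so daylight saving is in effect and Varove is at UTC−08:30.
20:00 UTC − 8h30m = 11:30 Varove.

11:30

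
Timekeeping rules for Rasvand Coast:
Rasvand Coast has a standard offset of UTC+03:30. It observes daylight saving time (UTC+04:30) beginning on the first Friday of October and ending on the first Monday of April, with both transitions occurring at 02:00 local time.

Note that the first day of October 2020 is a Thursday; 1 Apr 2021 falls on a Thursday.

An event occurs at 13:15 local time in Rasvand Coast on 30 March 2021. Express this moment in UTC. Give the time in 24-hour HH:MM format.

08:45

1 October 2020 is a Thursday, so the first Friday is October 2.
1 April 2021 is a Thursday, so the first Monday is April 5.
30 March 2021 falls between 2 October 2020 and 5 April 2021, so daylight saving is in effect and Rasvand Coast is at UTC+04:30.
13:15 local − 4h30m = 08:45 UTC.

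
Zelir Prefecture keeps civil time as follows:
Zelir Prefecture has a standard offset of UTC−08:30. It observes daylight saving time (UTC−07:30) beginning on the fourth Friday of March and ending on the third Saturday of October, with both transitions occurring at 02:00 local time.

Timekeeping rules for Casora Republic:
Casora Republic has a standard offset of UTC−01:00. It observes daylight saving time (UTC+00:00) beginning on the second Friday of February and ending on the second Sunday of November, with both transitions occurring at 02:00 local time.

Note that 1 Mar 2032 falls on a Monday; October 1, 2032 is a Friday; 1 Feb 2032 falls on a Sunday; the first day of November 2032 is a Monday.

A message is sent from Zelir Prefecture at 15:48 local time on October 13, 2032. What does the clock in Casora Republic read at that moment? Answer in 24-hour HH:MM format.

1 March 2032 is a Monday, so the first Friday is March 5 and the fourth is March 26.
1 October 2032 is a Friday, so the first Saturday is October 2 and the third is October 16.
Daylight saving runs 26 March – 16 October; October 13, 2032 is inside that window, so Zelir Prefecture is at UTC−07:30.
15:48 Zelir Prefecture + 7h30m = 23:18 UTC.
1 February 2032 is a Sunday, so the first Friday is February 6 and the second is February 13.
1 November 2032 is a Monday, so the first Sunday is November 7 and the second is November 14.
At the standard offset (UTC−01:00), 23:18 UTC − 1h = 22:18 Casora Republic standard time.
Daylight saving runs 13 February – 14 November; the standard-time date in Casora Republic, October 13, 2032, is inside that window, so Casora Republic is at UTC+00:00.
23:18 UTC + 0h = 23:18 Casora Republic.

23:18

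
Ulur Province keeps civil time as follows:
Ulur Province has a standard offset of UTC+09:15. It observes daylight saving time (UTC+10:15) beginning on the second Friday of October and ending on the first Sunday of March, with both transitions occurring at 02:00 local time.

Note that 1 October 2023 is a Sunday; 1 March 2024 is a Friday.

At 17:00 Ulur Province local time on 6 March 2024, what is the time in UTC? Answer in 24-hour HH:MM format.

1 October 2023 is a Sunday, so the first Friday is October 6 and the second is October 13.
1 March 2024 is a Friday, so the first Sunday is March 3.
Daylight saving runs 13 October 2023 – 3 March 2024; 6 March 2024 is outside that window, so Ulur Province is on standard time at UTC+09:15.
17:00 local − 9h15m = 07:45 UTC.

07:45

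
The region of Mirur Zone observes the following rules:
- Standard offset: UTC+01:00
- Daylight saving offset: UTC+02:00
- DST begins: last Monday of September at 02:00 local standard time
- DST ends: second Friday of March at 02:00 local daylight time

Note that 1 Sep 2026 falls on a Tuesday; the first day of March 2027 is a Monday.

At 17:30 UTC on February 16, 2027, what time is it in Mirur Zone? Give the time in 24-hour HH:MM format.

19:30

1 September 2026 is a Tuesday, so Mondays fall on 7, 14, 21, 28; the last is September 28.
1 March 2027 is a Monday, so the first Friday is March 5 and the second is March 12.
At the standard offset (UTC+01:00), 17:30 UTC + 1h = 18:30 Mirur Zone standard time.
The standard-time date in Mirur Zone, February 16, 2027, lies within the daylight-saving period (28 September 2026 – 12 March 2027), so Mirur Zone is on daylight time, UTC+02:00.
17:30 UTC + 2h = 19:30 local.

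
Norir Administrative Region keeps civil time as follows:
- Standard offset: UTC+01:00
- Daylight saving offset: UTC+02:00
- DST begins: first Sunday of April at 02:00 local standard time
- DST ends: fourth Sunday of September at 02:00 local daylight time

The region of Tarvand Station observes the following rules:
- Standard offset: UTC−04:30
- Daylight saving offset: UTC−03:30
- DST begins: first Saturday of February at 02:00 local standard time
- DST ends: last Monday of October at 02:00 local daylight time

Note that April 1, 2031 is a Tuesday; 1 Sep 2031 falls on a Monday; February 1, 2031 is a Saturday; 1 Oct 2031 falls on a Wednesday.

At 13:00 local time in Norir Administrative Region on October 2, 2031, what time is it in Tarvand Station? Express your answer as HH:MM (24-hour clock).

1 April 2031 is a Tuesday, so the first Sunday is April 6.
1 September 2031 is a Monday, so the first Sunday is September 7 and the fourth is September 28.
Daylight saving runs 6 April – 28 September; October 2, 2031 is outside that window, so Norir Administrative Region is on standard time at UTC+01:00.
13:00 Norir Administrative Region − 1h = 12:00 UTC.
1 February 2031 is a Saturday, so the first Saturday is February 1.
1 October 2031 is a Wednesday, so Mondays fall on 6, 13, 20, 27; the last is October 27.
At the standard offset (UTC−04:30), 12:00 UTC − 4h30m = 07:30 Tarvand Station standard time.
The standard-time date in Tarvand Station, October 2, 2031, falls between 1 February and 27 October, so daylight saving is in effect and Tarvand Station is at UTC−03:30.
12:00 UTC − 3h30m = 08:30 Tarvand Station.

08:30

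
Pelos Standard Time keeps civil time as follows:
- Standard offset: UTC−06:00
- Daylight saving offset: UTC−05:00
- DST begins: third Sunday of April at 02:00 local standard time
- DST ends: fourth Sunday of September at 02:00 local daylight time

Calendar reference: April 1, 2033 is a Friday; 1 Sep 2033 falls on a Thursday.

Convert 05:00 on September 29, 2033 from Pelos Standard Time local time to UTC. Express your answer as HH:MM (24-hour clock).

11:00

1 April 2033 is a Friday, so the first Sunday is April 3 and the third is April 17.
1 September 2033 is a Thursday, so the first Sunday is September 4 and the fourth is September 25.
September 29, 2033 is outside the daylight-saving period (17 April – 25 September), so Pelos Standard Time is on standard time, UTC−06:00.
05:00 local + 6h = 11:00 UTC.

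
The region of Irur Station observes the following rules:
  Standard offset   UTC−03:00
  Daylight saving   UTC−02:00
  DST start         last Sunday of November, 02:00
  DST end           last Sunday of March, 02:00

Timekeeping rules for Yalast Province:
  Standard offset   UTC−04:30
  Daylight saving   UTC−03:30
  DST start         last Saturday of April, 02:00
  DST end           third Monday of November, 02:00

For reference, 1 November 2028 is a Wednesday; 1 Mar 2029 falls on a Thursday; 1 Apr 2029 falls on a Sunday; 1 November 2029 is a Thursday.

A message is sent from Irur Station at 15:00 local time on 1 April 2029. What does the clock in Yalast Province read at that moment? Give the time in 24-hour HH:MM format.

1 November 2028 is a Wednesday, so Sundays fall on 5, 12, 19, 26; the last is November 26.
1 March 2029 is a Thursday, so Sundays fall on 4, 11, 18, 25; the last is March 25.
Daylight saving runs 26 November 2028 – 25 March 2029; 1 April 2029 is outside that window, so Irur Station is on standard time at UTC−03:00.
15:00 Irur Station + 3h = 18:00 UTC.
1 April 2029 is a Sunday, so Saturdays fall on 7, 14, 21, 28; the last is April 28.
1 November 2029 is a Thursday, so the first Monday is November 5 and the third is November 19.
At the standard offset (UTC−04:30), 18:00 UTC − 4h30m = 13:30 Yalast Province standard time.
The standard-time date in Yalast Province, 1 April 2029, is outside the daylight-saving period (28 April – 19 November), so Yalast Province is on standard time, UTC−04:30.
18:00 UTC − 4h30m = 13:30 Yalast Province.

13:30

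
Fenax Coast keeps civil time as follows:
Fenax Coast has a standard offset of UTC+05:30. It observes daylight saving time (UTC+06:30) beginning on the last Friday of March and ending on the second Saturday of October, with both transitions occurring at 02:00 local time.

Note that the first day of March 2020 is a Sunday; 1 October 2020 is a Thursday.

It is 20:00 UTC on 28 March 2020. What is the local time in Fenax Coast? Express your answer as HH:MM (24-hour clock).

02:30

1 March 2020 is a Sunday, so Fridays fall on 6, 13, 20, 27; the last is March 27.
1 October 2020 is a Thursday, so the first Saturday is October 3 and the second is October 10.
At the standard offset (UTC+05:30), 20:00 UTC + 5h30m = 01:30 Fenax Coast standard time (rolling into the next day, 29 March 2020).
Daylight saving runs 27 March – 10 October; the standard-time date in Fenax Coast, 29 March 2020, is inside that window, so Fenax Coast is at UTC+06:30.
20:00 UTC + 6h30m = 02:30 local (rolling into the next day, 29 March 2020).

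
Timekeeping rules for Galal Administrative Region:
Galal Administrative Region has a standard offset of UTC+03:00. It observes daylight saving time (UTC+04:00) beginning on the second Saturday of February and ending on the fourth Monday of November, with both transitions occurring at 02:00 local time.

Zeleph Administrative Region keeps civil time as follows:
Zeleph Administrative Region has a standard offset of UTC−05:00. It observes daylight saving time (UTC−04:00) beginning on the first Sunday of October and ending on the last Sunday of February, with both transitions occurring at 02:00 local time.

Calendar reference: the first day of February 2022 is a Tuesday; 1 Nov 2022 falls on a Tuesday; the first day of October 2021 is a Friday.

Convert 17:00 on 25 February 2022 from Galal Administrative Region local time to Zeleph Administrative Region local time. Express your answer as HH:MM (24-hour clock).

09:00

1 February 2022 is a Tuesday, so the first Saturday is February 5 and the second is February 12.
1 November 2022 is a Tuesday, so the first Monday is November 7 and the fourth is November 28.
25 February 2022 falls between 12 February and 28 November, so daylight saving is in effect and Galal Administrative Region is at UTC+04:00.
17:00 Galal Administrative Region − 4h = 13:00 UTC.
1 October 2021 is a Friday, so the first Sunday is October 3.
1 February 2022 is a Tuesday, so Sundays fall on 6, 13, 20, 27; the last is February 27.
At the standard offset (UTC−05:00), 13:00 UTC − 5h = 08:00 Zeleph Administrative Region standard time.
The standard-time date in Zeleph Administrative Region, 25 February 2022, lies within the daylight-saving period (3 October 2021 – 27 February 2022), so Zeleph Administrative Region is on daylight time, UTC−04:00.
13:00 UTC − 4h = 09:00 Zeleph Administrative Region.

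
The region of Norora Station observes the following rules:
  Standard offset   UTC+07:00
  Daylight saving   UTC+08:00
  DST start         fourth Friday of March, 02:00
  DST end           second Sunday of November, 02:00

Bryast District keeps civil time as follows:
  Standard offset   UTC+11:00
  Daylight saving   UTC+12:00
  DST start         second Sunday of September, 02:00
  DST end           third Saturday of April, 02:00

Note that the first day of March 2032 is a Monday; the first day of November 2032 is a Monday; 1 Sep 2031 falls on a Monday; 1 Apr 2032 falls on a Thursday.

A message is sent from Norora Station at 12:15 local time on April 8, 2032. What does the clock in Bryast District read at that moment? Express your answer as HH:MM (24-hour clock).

16:15

1 March 2032 is a Monday, so the first Friday is March 5 and the fourth is March 26.
1 November 2032 is a Monday, so the first Sunday is November 7 and the second is November 14.
April 8, 2032 lies within the daylight-saving period (26 March – 14 November), so Norora Station is on daylight time, UTC+08:00.
12:15 Norora Station − 8h = 04:15 UTC.
1 September 2031 is a Monday, so the first Sunday is September 7 and the second is September 14.
1 April 2032 is a Thursday, so the first Saturday is April 3 and the third is April 17.
At the standard offset (UTC+11:00), 04:15 UTC + 11h = 15:15 Bryast District standard time.
Daylight saving runs 14 September 2031 – 17 April 2032; the standard-time date in Bryast District, April 8, 2032, is inside that window, so Bryast District is at UTC+12:00.
04:15 UTC + 12h = 16:15 Bryast District.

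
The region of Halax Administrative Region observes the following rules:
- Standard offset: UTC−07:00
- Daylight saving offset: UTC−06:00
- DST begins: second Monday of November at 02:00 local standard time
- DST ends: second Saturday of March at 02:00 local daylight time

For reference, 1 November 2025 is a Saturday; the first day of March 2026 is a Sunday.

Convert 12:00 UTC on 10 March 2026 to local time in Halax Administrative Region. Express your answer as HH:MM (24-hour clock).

06:00

1 November 2025 is a Saturday, so the first Monday is November 3 and the second is November 10.
1 March 2026 is a Sunday, so the first Saturday is March 7 and the second is March 14.
At the standard offset (UTC−07:00), 12:00 UTC − 7h = 05:00 Halax Administrative Region standard time.
Daylight saving runs 10 November 2025 – 14 March 2026; the standard-time date in Halax Administrative Region, 10 March 2026, is inside that window, so Halax Administrative Region is at UTC−06:00.
12:00 UTC − 6h = 06:00 local.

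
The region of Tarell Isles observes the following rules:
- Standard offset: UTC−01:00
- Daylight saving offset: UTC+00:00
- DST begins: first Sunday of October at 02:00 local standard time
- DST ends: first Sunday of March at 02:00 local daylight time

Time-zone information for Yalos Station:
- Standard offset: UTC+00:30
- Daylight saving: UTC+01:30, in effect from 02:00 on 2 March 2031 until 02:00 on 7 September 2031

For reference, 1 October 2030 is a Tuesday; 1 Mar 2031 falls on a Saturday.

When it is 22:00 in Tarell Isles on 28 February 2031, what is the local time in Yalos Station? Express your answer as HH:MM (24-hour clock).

22:30

1 October 2030 is a Tuesday, so the first Sunday is October 6.
1 March 2031 is a Saturday, so the first Sunday is March 2.
28 February 2031 falls between 6 October 2030 and 2 March 2031, so daylight saving is in effect and Tarell Isles is at UTC+00:00.
22:00 Tarell Isles − 0h = 22:00 UTC.
At the standard offset (UTC+00:30), 22:00 UTC + 0h30m = 22:30 Yalos Station standard time.
The standard-time date in Yalos Station, 28 February 2031, does not fall between 2 March and 7 September, so daylight saving is not in effect and Yalos Station is at UTC+00:30.
22:00 UTC + 0h30m = 22:30 Yalos Station.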